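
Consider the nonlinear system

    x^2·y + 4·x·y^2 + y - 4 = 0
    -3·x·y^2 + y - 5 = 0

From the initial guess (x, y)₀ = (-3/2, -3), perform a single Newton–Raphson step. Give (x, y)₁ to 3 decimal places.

At (-3/2, -3): F = (-67.750, 32.500).
Jacobian J = [[2·x·y + 4·y^2, x^2 + 8·x·y + 1], [-3·y^2, -6·x·y + 1]].
At the point, J = [[45.000, 39.250], [-27.000, -26.000]] (det J = -110.250).
Solving J·Δ = −F gives Δ = (4.407, -3.327).
Then the next iterate is (x, y)₁ = (2.907, -6.327).

(2.907, -6.327)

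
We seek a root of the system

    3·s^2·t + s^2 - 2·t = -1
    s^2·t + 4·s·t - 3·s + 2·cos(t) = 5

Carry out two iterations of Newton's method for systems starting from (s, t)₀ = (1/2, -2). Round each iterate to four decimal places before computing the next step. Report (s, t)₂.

(1.2886, 3.5702)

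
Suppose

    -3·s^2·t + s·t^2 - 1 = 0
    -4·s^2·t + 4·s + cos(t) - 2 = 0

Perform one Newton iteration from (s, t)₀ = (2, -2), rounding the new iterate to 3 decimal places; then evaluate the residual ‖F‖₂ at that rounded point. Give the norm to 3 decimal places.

At (2, -2): F = (31.000, 37.58385).
Jacobian J = [[-6·s·t + t^2, -3·s^2 + 2·s·t], [-8·s·t + 4, -4·s^2 - sin(t)]].
At the point, J = [[28.000, -20.000], [36.000, -15.09070]] (det J = 297.46033).
Solving J·Δ = −F gives Δ = (-0.954, 0.214).
Then the next iterate is (s, t)₁ = (1.046, -1.786).
Re-evaluating at (1.046, -1.786): F = (8.19880, 9.78682), so ‖F‖₂ = 12.767.

12.767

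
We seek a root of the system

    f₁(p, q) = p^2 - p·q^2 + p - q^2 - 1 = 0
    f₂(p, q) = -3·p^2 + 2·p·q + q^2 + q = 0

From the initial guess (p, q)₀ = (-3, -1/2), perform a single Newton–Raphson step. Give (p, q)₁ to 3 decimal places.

(-1.756, -1.016)

At (-3, -1/2): F = (5.500, -24.250).
Jacobian J = [[2·p - q^2 + 1, -2·p·q - 2·q], [-6·p + 2·q, 2·p + 2·q + 1]].
At the point, J = [[-5.250, -2.000], [17.000, -6.000]] (det J = 65.500).
Solving J·Δ = −F gives Δ = (1.244, -0.516).
Then the next iterate is (p, q)₁ = (-1.756, -1.016).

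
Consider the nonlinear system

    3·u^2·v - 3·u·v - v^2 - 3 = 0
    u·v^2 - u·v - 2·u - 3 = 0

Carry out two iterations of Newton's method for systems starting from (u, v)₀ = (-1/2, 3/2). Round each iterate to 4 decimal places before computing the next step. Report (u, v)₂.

(-0.8844, 1.0410)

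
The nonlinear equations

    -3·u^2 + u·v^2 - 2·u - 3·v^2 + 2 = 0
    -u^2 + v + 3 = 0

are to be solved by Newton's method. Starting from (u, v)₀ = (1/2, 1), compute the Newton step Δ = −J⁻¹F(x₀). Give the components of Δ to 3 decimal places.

At (1/2, 1): F = (-2.250, 3.750).
Jacobian J = [[-6·u + v^2 - 2, 2·u·v - 6·v], [-2·u, 1]].
At the point, J = [[-4.000, -5.000], [-1.000, 1.000]] (det J = -9.000).
Solving J·Δ = −F gives Δ = (1.833, -1.917).

(1.833, -1.917)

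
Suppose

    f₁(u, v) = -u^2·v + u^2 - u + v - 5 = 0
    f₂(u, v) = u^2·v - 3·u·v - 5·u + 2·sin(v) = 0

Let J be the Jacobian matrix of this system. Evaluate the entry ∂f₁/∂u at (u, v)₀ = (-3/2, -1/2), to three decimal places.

-5.500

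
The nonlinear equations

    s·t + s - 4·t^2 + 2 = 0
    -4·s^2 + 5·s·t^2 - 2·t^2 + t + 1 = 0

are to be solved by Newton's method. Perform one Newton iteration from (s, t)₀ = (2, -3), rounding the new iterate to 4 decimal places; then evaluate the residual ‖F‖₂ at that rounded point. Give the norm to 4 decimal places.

8.6597

At (2, -3): F = (-38.0000, 54.0000).
Jacobian J = [[t + 1, s - 8·t], [-8·s + 5·t^2, 10·s·t - 4·t + 1]].
At the point, J = [[-2.0000, 26.0000], [29.0000, -47.0000]] (det J = -660.0000).
Solving J·Δ = −F gives Δ = (0.5788, 1.5061).
Then the next iterate is (s, t)₁ = (2.5788, -1.4939).
Re-evaluating at (2.5788, -1.4939): F = (-8.200618, -2.782193), so ‖F‖₂ = 8.6597.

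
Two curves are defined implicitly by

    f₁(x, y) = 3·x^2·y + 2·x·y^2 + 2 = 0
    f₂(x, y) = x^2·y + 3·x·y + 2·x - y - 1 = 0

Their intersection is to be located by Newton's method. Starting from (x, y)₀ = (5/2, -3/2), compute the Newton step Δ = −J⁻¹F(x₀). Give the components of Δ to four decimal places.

At (5/2, -3/2): F = (-14.8750, -15.1250).
Jacobian J = [[6·x·y + 2·y^2, 3·x^2 + 4·x·y], [2·x·y + 3·y + 2, x^2 + 3·x - 1]].
At the point, J = [[-18.0000, 3.7500], [-10.0000, 12.7500]] (det J = -192.0000).
Solving J·Δ = −F gives Δ = (-0.6924, 0.6432).

(-0.6924, 0.6432)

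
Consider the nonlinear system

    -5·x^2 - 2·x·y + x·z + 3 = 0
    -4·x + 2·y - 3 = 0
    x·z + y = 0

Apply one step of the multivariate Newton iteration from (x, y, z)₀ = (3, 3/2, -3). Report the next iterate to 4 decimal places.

(0.9894, 3.4787, -3.1702)

At (3, 3/2, -3): F = (-60.0000, -12.0000, -7.5000).
Jacobian J = [[-10·x - 2·y + z, -2·x, x], [-4, 2, 0], [z, 1, x]].
At the point, J = [[-36.0000, -6.0000, 3.0000], [-4.0000, 2.0000, 0.0000], [-3.0000, 1.0000, 3.0000]] (det J = -282.0000).
Solving J·Δ = −F gives Δ = (-2.0106, 1.9787, -0.1702).
Then the next iterate is (x, y, z)₁ = (0.9894, 3.4787, -3.1702).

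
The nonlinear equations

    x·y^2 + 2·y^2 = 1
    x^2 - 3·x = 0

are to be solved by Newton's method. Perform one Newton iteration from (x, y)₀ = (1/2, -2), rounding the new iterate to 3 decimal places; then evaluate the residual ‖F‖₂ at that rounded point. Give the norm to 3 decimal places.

2.449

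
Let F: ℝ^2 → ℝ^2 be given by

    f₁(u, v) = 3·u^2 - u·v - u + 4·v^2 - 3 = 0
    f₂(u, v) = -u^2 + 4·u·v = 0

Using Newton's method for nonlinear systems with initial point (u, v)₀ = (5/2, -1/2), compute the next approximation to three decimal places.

At (5/2, -1/2): F = (15.500, -11.250).
Jacobian J = [[6·u - v - 1, -u + 8·v], [-2·u + 4·v, 4·u]].
At the point, J = [[14.500, -6.500], [-7.000, 10.000]] (det J = 99.500).
Solving J·Δ = −F gives Δ = (-0.823, 0.549).
Then the next iterate is (u, v)₁ = (1.677, 0.049).

(1.677, 0.049)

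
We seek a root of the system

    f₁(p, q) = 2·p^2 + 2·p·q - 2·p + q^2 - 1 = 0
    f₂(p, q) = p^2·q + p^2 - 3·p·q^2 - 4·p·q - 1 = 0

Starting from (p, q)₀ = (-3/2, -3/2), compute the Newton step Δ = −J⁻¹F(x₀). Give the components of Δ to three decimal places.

At (-3/2, -3/2): F = (13.250, -1.000).
Jacobian J = [[4·p + 2·q - 2, 2·p + 2·q], [2·p·q + 2·p - 3·q^2 - 4·q, p^2 - 6·p·q - 4·p]].
At the point, J = [[-11.000, -6.000], [0.750, -5.250]] (det J = 62.250).
Solving J·Δ = −F gives Δ = (1.214, -0.017).

(1.214, -0.017)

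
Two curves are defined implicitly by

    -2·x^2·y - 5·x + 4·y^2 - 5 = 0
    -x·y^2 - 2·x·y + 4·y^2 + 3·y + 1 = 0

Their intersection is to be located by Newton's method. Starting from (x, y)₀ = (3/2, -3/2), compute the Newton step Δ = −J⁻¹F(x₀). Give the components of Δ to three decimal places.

(4.819, 1.365)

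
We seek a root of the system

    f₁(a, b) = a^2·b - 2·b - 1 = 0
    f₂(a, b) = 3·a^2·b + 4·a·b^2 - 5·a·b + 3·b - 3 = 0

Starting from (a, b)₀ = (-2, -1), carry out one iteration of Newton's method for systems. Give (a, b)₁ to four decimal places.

At (-2, -1): F = (-3.0000, -36.0000).
Jacobian J = [[2·a·b, a^2 - 2], [6·a·b + 4·b^2 - 5·b, 3·a^2 + 8·a·b - 5·a + 3]].
At the point, J = [[4.0000, 2.0000], [21.0000, 41.0000]] (det J = 122.0000).
Solving J·Δ = −F gives Δ = (0.4180, 0.6639).
Then the next iterate is (a, b)₁ = (-1.5820, -0.3361).

(-1.5820, -0.3361)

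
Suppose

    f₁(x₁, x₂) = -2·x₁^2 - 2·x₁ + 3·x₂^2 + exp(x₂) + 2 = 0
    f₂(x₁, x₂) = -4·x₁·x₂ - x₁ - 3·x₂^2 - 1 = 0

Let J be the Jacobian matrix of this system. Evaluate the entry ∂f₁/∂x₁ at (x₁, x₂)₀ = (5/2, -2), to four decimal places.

-12.0000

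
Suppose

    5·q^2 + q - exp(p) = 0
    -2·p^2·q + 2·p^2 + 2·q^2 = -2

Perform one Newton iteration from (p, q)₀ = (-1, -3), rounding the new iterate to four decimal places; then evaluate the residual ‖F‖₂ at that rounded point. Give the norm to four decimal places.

At (-1, -3): F = (41.632121, 28.0000).
Jacobian J = [[-exp(p), 10·q + 1], [-4·p·q + 4·p, -2·p^2 + 4·q]].
At the point, J = [[-0.367879, -29.0000], [-16.0000, -14.0000]] (det J = -458.849688).
Solving J·Δ = −F gives Δ = (0.4994, 1.4293).
Then the next iterate is (p, q)₁ = (-0.5006, -1.5707).
Re-evaluating at (-0.5006, -1.5707): F = (10.158626, 8.222634), so ‖F‖₂ = 13.0694.

13.0694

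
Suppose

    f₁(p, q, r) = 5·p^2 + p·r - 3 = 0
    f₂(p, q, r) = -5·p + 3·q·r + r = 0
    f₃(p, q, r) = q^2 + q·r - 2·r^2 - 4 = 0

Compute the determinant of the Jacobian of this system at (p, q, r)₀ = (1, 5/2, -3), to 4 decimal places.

J = [[10·p + r, 0, p], [-5, 3·r, 3·q + 1], [0, 2·q + r, q - 4·r]].
At the point, J = [[7.0000, 0.0000, 1.0000], [-5.0000, -9.0000, 8.5000], [0.0000, 2.0000, 14.5000]].
det J = -1042.5000.

-1042.5000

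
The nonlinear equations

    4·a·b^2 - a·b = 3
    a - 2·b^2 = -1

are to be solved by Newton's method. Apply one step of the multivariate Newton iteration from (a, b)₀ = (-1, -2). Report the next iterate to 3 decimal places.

At (-1, -2): F = (-21.000, -8.000).
Jacobian J = [[4·b^2 - b, 8·a·b - a], [1, -4·b]].
At the point, J = [[18.000, 17.000], [1.000, 8.000]] (det J = 127.000).
Solving J·Δ = −F gives Δ = (0.252, 0.969).
Then the next iterate is (a, b)₁ = (-0.748, -1.031).

(-0.748, -1.031)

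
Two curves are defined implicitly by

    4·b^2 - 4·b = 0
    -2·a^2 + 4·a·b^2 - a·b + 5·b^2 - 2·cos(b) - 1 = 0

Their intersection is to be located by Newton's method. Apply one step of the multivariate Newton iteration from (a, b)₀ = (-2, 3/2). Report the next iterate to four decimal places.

(-1.2894, 1.1250)

At (-2, 3/2): F = (3.0000, -12.891474).
Jacobian J = [[0, 8·b - 4], [-4·a + 4·b^2 - b, 8·a·b - a + 10·b + 2·sin(b)]].
At the point, J = [[0.0000, 8.0000], [15.5000, -5.005010]] (det J = -124.0000).
Solving J·Δ = −F gives Δ = (0.7106, -0.3750).
Then the next iterate is (a, b)₁ = (-1.2894, 1.1250).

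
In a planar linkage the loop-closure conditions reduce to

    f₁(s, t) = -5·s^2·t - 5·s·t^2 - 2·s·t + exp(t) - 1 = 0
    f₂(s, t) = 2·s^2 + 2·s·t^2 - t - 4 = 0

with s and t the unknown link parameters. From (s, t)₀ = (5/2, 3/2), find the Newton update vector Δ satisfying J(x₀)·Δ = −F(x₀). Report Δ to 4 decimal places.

(-0.5641, -0.7193)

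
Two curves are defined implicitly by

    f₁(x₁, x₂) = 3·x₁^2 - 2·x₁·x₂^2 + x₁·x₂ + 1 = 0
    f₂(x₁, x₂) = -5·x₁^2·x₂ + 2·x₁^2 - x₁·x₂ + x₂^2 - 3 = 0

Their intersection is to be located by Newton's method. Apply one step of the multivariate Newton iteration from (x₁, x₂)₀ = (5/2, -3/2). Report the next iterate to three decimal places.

At (5/2, -3/2): F = (4.750, 62.375).
Jacobian J = [[6·x₁ - 2·x₂^2 + x₂, -4·x₁·x₂ + x₁], [-10·x₁·x₂ + 4·x₁ - x₂, -5·x₁^2 - x₁ + 2·x₂]].
At the point, J = [[9.000, 17.500], [49.000, -36.750]] (det J = -1188.250).
Solving J·Δ = −F gives Δ = (-1.066, 0.277).
Then the next iterate is (x₁, x₂)₁ = (1.434, -1.223).

(1.434, -1.223)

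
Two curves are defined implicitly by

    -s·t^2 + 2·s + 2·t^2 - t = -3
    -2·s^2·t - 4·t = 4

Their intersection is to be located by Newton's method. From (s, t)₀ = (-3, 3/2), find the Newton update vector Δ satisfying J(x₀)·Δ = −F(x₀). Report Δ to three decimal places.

At (-3, 3/2): F = (6.750, -37.000).
Jacobian J = [[-t^2 + 2, -2·s·t + 4·t - 1], [-4·s·t, -2·s^2 - 4]].
At the point, J = [[-0.250, 14.000], [18.000, -22.000]] (det J = -246.500).
Solving J·Δ = −F gives Δ = (1.499, -0.455).

(1.499, -0.455)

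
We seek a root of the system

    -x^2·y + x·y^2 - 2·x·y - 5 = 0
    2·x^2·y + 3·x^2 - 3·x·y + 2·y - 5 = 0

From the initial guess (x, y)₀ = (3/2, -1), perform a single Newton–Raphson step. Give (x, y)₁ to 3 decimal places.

(1.477, -0.805)

At (3/2, -1): F = (1.750, -0.250).
Jacobian J = [[-2·x·y + y^2 - 2·y, -x^2 + 2·x·y - 2·x], [4·x·y + 6·x - 3·y, 2·x^2 - 3·x + 2]].
At the point, J = [[6.000, -8.250], [6.000, 2.000]] (det J = 61.500).
Solving J·Δ = −F gives Δ = (-0.023, 0.195).
Then the next iterate is (x, y)₁ = (1.477, -0.805).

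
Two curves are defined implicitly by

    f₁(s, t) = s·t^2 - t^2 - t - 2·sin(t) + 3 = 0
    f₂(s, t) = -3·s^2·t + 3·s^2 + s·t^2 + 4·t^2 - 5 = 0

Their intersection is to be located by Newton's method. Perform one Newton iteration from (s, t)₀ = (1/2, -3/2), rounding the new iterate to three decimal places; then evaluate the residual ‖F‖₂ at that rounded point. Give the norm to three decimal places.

42.399

At (1/2, -3/2): F = (5.36999, 7.000).
Jacobian J = [[t^2, 2·s·t - 2·t - 2·cos(t) - 1], [-6·s·t + 6·s + t^2, -3·s^2 + 2·s·t + 8·t]].
At the point, J = [[2.250, 0.35853], [9.750, -14.250]] (det J = -35.55812).
Solving J·Δ = −F gives Δ = (-2.223, -1.030).
Then the next iterate is (s, t)₁ = (-1.723, -2.530).
Re-evaluating at (-1.723, -2.530): F = (-10.75131, 41.01369), so ‖F‖₂ = 42.399.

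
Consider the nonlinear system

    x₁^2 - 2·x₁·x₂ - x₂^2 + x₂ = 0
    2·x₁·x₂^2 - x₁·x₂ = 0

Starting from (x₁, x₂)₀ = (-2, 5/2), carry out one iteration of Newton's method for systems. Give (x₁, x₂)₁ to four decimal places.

(-0.8611, 2.0216)

At (-2, 5/2): F = (10.2500, -20.0000).
Jacobian J = [[2·x₁ - 2·x₂, -2·x₁ - 2·x₂ + 1], [2·x₂^2 - x₂, 4·x₁·x₂ - x₁]].
At the point, J = [[-9.0000, 0.0000], [10.0000, -18.0000]] (det J = 162.0000).
Solving J·Δ = −F gives Δ = (1.1389, -0.4784).
Then the next iterate is (x₁, x₂)₁ = (-0.8611, 2.0216).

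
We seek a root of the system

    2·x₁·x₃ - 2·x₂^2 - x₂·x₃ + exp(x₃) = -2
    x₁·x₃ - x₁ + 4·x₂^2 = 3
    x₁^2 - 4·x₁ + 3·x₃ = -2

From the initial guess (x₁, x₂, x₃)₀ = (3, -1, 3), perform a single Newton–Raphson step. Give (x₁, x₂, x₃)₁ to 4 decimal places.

(0.4067, -1.1250, 2.0622)

At (3, -1, 3): F = (41.085537, 7.0000, 8.0000).
Jacobian J = [[2·x₃, -4·x₂ - x₃, 2·x₁ - x₂ + exp(x₃)], [x₃ - 1, 8·x₂, x₁], [2·x₁ - 4, 0, 3]].
At the point, J = [[6.0000, 1.0000, 27.085537], [2.0000, -8.0000, 3.0000], [2.0000, 0.0000, 3.0000]] (det J = 289.368591).
Solving J·Δ = −F gives Δ = (-2.5933, -0.1250, -0.9378).
Then the next iterate is (x₁, x₂, x₃)₁ = (0.4067, -1.1250, 2.0622).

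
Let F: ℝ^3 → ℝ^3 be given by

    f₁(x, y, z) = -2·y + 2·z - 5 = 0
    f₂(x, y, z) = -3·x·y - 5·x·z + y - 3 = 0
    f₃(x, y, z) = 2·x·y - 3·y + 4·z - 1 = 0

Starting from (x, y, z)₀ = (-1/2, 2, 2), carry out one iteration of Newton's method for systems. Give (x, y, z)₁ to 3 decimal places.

At (-1/2, 2, 2): F = (-5.000, 7.000, -1.000).
Jacobian J = [[0, -2, 2], [-3·y - 5·z, -3·x + 1, -5·x], [2·y, 2·x - 3, 4]].
At the point, J = [[0.000, -2.000, 2.000], [-16.000, 2.500, 2.500], [4.000, -4.000, 4.000]] (det J = -40.000).
Solving J·Δ = −F gives Δ = (-2.250, -9.850, -7.350).
Then the next iterate is (x, y, z)₁ = (-2.750, -7.850, -5.350).

(-2.750, -7.850, -5.350)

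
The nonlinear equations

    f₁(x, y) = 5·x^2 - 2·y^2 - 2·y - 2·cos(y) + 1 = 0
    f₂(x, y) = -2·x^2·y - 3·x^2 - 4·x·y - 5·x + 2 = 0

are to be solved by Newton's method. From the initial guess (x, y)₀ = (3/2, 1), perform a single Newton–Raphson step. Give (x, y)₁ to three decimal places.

(0.836, 0.352)

At (3/2, 1): F = (7.16940, -22.750).
Jacobian J = [[10·x, -4·y + 2·sin(y) - 2], [-4·x·y - 6·x - 4·y - 5, -2·x^2 - 4·x]].
At the point, J = [[15.000, -4.31706], [-24.000, -10.500]] (det J = -261.10939).
Solving J·Δ = −F gives Δ = (-0.664, -0.648).
Then the next iterate is (x, y)₁ = (0.836, 0.352).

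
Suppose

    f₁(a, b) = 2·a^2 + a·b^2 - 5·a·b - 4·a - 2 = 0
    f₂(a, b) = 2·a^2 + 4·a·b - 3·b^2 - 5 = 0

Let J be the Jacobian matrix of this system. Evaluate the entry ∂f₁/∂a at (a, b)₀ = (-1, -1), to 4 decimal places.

-2.0000

∂f₁/∂a = 4·a + b^2 - 5·b - 4.
At (-1, -1) this is -2.0000.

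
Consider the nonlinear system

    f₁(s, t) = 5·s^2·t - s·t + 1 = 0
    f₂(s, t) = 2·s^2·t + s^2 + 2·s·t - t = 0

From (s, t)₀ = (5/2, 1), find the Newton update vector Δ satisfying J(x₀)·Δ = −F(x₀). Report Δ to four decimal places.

(-1.7594, 0.4340)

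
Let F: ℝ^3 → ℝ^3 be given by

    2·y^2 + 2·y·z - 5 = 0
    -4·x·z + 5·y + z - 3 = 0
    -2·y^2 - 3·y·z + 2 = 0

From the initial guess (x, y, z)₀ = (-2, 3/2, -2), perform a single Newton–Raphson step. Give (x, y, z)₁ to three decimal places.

(-2.615, 2.583, -0.556)

At (-2, 3/2, -2): F = (-6.500, -13.500, 6.500).
Jacobian J = [[0, 4·y + 2·z, 2·y], [-4·z, 5, -4·x + 1], [0, -4·y - 3·z, -3·y]].
At the point, J = [[0.000, 2.000, 3.000], [8.000, 5.000, 9.000], [0.000, 0.000, -4.500]] (det J = 72.000).
Solving J·Δ = −F gives Δ = (-0.615, 1.083, 1.444).
Then the next iterate is (x, y, z)₁ = (-2.615, 2.583, -0.556).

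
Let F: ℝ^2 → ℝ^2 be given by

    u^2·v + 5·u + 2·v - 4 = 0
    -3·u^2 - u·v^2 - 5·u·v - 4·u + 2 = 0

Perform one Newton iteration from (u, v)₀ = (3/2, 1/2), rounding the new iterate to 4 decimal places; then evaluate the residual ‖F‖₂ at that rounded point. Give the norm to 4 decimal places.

At (3/2, 1/2): F = (5.6250, -14.8750).
Jacobian J = [[2·u·v + 5, u^2 + 2], [-6·u - v^2 - 5·v - 4, -2·u·v - 5·u]].
At the point, J = [[6.5000, 4.2500], [-15.7500, -9.0000]] (det J = 8.4375).
Solving J·Δ = −F gives Δ = (-1.4926, 0.9593).
Then the next iterate is (u, v)₁ = (0.0074, 1.4593).
Re-evaluating at (0.0074, 1.4593): F = (-1.044320, 1.900483), so ‖F‖₂ = 2.1685.

2.1685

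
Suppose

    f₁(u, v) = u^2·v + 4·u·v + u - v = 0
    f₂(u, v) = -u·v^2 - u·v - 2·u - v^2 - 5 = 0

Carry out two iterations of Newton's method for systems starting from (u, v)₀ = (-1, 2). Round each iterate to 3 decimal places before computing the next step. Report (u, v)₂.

(-2.877, -0.347)

At (-1, 2): F = (-9.000, -1.000).
Jacobian J = [[2·u·v + 4·v + 1, u^2 + 4·u - 1], [-v^2 - v - 2, -2·u·v - u - 2·v]].
At the point, J = [[5.000, -4.000], [-8.000, 1.000]] (det J = -27.000).
Solving J·Δ = −F gives Δ = (-0.481, -2.852).
Then the next iterate is (u, v)₁ = (-1.481, -0.852).
Round to (-1.481, -0.852) and repeat: F = (2.54950, -2.95065), J = [[0.11562, -4.73064], [-1.87390, 0.66138]].
Δ = (-1.396, 0.505), so (u, v)₂ = (-2.877, -0.347).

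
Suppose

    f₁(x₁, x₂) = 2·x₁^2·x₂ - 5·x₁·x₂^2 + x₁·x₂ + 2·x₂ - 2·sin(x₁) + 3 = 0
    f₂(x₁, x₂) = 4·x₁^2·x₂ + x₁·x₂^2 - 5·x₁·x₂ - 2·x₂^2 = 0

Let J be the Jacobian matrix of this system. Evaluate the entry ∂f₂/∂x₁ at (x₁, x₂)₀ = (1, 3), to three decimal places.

∂f₂/∂x₁ = 8·x₁·x₂ + x₂^2 - 5·x₂.
At (1, 3) this is 18.000.

18.000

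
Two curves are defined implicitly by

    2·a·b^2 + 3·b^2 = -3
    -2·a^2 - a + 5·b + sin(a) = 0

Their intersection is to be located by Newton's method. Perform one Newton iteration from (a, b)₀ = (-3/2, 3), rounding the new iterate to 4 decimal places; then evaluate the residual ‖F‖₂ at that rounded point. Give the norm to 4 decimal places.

2.6876

At (-3/2, 3): F = (3.0000, 11.002505).
Jacobian J = [[2·b^2, 4·a·b + 6·b], [-4·a + cos(a) - 1, 5]].
At the point, J = [[18.0000, 0.0000], [5.070737, 5.0000]] (det J = 90.0000).
Solving J·Δ = −F gives Δ = (-0.1667, -2.0315).
Then the next iterate is (a, b)₁ = (-1.6667, 0.9685).
Re-evaluating at (-1.6667, 0.9685): F = (2.687273, -0.041983), so ‖F‖₂ = 2.6876.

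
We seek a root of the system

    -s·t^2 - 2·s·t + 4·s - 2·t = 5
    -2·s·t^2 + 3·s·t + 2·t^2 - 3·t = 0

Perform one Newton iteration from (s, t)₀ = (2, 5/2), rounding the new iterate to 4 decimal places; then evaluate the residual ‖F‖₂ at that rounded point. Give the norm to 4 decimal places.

21.2440

At (2, 5/2): F = (-24.5000, -5.0000).
Jacobian J = [[-t^2 - 2·t + 4, -2·s·t - 2·s - 2], [-2·t^2 + 3·t, -4·s·t + 3·s + 4·t - 3]].
At the point, J = [[-7.2500, -16.0000], [-5.0000, -7.0000]] (det J = -29.2500).
Solving J·Δ = −F gives Δ = (3.1282, -2.9487).
Then the next iterate is (s, t)₁ = (5.1282, -0.4487).
Re-evaluating at (5.1282, -0.4487): F = (19.979778, -7.219245), so ‖F‖₂ = 21.2440.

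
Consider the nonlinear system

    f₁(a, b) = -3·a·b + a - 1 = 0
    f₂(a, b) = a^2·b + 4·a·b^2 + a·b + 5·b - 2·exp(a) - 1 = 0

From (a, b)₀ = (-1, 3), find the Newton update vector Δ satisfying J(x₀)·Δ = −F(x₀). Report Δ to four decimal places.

(1.1736, 0.7963)

At (-1, 3): F = (7.0000, -22.735759).
Jacobian J = [[-3·b + 1, -3·a], [2·a·b + 4·b^2 + b - 2·exp(a), a^2 + 8·a·b + a + 5]].
At the point, J = [[-8.0000, 3.0000], [32.264241, -19.0000]] (det J = 55.207277).
Solving J·Δ = −F gives Δ = (1.1736, 0.7963).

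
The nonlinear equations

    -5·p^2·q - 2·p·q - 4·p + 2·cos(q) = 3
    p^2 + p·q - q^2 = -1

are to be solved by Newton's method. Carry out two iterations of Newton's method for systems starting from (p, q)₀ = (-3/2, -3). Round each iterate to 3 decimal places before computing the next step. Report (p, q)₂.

(-0.756, -1.678)

At (-3/2, -3): F = (25.77002, -1.250).
Jacobian J = [[-10·p·q - 2·q - 4, -5·p^2 - 2·p - 2·sin(q)], [2·p + q, p - 2·q]].
At the point, J = [[-43.000, -7.96776], [-6.000, 4.500]] (det J = -241.30656).
Solving J·Δ = −F gives Δ = (0.439, 0.864).
Then the next iterate is (p, q)₁ = (-1.061, -2.136).
Round to (-1.061, -2.136) and repeat: F = (7.66293, -0.17048), J = [[-22.39096, -1.81765], [-4.258, 3.211]].
Δ = (0.305, 0.458), so (p, q)₂ = (-0.756, -1.678).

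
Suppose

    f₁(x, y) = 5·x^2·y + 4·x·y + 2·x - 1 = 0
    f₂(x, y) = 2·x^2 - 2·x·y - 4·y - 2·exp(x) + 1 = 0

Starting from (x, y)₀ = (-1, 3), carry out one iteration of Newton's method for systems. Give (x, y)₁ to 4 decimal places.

(-1.0874, 1.6014)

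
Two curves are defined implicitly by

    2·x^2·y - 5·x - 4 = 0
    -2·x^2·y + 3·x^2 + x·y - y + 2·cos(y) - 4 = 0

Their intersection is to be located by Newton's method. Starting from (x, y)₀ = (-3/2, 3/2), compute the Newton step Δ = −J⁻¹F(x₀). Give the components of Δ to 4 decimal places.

(0.4863, -0.7648)

At (-3/2, 3/2): F = (10.2500, -7.608526).
Jacobian J = [[4·x·y - 5, 2·x^2], [-4·x·y + 6·x + y, -2·x^2 + x - 2·sin(y) - 1]].
At the point, J = [[-14.0000, 4.5000], [1.5000, -8.994990]] (det J = 119.179860).
Solving J·Δ = −F gives Δ = (0.4863, -0.7648).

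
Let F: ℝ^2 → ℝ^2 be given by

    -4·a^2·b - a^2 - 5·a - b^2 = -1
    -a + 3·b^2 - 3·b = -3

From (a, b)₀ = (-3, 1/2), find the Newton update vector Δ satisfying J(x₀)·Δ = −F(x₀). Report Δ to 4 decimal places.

(5.2500, 1.5405)

At (-3, 1/2): F = (-11.2500, 5.2500).
Jacobian J = [[-8·a·b - 2·a - 5, -4·a^2 - 2·b], [-1, 6·b - 3]].
At the point, J = [[13.0000, -37.0000], [-1.0000, 0.0000]] (det J = -37.0000).
Solving J·Δ = −F gives Δ = (5.2500, 1.5405).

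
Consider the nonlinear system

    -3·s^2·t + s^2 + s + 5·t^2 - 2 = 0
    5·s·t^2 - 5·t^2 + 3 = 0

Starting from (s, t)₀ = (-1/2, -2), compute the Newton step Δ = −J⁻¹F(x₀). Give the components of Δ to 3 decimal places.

(-0.073, 0.949)

At (-1/2, -2): F = (19.250, -27.000).
Jacobian J = [[-6·s·t + 2·s + 1, -3·s^2 + 10·t], [5·t^2, 10·s·t - 10·t]].
At the point, J = [[-6.000, -20.750], [20.000, 30.000]] (det J = 235.000).
Solving J·Δ = −F gives Δ = (-0.073, 0.949).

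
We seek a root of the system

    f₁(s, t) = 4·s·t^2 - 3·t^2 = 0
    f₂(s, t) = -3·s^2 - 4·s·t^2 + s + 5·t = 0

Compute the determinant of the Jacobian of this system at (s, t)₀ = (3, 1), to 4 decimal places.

J = [[4·t^2, 8·s·t - 6·t], [-6·s - 4·t^2 + 1, -8·s·t + 5]].
At the point, J = [[4.0000, 18.0000], [-21.0000, -19.0000]].
det J = 302.0000.

302.0000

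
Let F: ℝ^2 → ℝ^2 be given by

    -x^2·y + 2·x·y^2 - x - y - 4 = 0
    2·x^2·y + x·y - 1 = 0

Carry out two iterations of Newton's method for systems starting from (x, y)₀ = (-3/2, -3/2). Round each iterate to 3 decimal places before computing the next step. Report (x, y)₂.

At (-3/2, -3/2): F = (-4.375, -5.500).
Jacobian J = [[-2·x·y + 2·y^2 - 1, -x^2 + 4·x·y - 1], [4·x·y + y, 2·x^2 + x]].
At the point, J = [[-1.000, 5.750], [7.500, 3.000]] (det J = -46.125).
Solving J·Δ = −F gives Δ = (0.401, 0.831).
Then the next iterate is (x, y)₁ = (-1.099, -0.669).
Round to (-1.099, -0.669) and repeat: F = (-2.40772, -1.88081), J = [[-1.57534, 0.73312], [2.27192, 1.31660]].
Δ = (-0.479, 2.255), so (x, y)₂ = (-1.578, 1.586).

(-1.578, 1.586)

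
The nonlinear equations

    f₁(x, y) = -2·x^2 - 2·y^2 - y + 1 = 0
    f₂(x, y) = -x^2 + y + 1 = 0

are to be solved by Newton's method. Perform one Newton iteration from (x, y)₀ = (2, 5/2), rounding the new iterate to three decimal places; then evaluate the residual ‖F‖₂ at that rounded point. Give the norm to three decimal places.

5.786

At (2, 5/2): F = (-22.000, -0.500).
Jacobian J = [[-4·x, -4·y - 1], [-2·x, 1]].
At the point, J = [[-8.000, -11.000], [-4.000, 1.000]] (det J = -52.000).
Solving J·Δ = −F gives Δ = (-0.529, -1.615).
Then the next iterate is (x, y)₁ = (1.471, 0.885).
Re-evaluating at (1.471, 0.885): F = (-5.77913, -0.27884), so ‖F‖₂ = 5.786.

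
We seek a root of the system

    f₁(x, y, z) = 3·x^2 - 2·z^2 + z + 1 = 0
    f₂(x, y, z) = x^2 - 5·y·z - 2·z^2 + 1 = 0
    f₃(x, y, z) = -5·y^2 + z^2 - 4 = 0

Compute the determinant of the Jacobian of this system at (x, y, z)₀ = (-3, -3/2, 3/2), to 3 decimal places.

1260.000

J = [[6·x, 0, -4·z + 1], [2·x, -5·z, -5·y - 4·z], [0, -10·y, 2·z]].
At the point, J = [[-18.000, 0.000, -5.000], [-6.000, -7.500, 1.500], [0.000, 15.000, 3.000]].
det J = 1260.000.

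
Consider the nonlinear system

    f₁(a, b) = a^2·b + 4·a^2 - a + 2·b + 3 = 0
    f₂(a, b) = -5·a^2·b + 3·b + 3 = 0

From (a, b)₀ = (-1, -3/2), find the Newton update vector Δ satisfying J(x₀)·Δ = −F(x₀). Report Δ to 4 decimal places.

At (-1, -3/2): F = (3.5000, 6.0000).
Jacobian J = [[2·a·b + 8·a - 1, a^2 + 2], [-10·a·b, -5·a^2 + 3]].
At the point, J = [[-6.0000, 3.0000], [-15.0000, -2.0000]] (det J = 57.0000).
Solving J·Δ = −F gives Δ = (0.4386, -0.2895).

(0.4386, -0.2895)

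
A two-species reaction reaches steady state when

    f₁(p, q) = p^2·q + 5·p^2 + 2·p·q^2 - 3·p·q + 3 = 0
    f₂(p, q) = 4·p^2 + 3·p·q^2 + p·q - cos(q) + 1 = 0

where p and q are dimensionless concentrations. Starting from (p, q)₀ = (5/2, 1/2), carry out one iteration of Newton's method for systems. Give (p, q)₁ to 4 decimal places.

(1.1893, 0.4623)

At (5/2, 1/2): F = (34.8750, 28.247417).
Jacobian J = [[2·p·q + 10·p + 2·q^2 - 3·q, p^2 + 4·p·q - 3·p], [8·p + 3·q^2 + q, 6·p·q + p + sin(q)]].
At the point, J = [[26.5000, 3.7500], [21.2500, 10.479426]] (det J = 198.017277).
Solving J·Δ = −F gives Δ = (-1.3107, -0.0377).
Then the next iterate is (p, q)₁ = (1.1893, 0.4623).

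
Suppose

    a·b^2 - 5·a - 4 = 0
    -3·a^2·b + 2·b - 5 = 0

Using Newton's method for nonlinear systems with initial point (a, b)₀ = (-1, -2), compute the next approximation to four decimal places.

(-1.3061, -1.3265)

At (-1, -2): F = (-3.0000, -3.0000).
Jacobian J = [[b^2 - 5, 2·a·b], [-6·a·b, -3·a^2 + 2]].
At the point, J = [[-1.0000, 4.0000], [-12.0000, -1.0000]] (det J = 49.0000).
Solving J·Δ = −F gives Δ = (-0.3061, 0.6735).
Then the next iterate is (a, b)₁ = (-1.3061, -1.3265).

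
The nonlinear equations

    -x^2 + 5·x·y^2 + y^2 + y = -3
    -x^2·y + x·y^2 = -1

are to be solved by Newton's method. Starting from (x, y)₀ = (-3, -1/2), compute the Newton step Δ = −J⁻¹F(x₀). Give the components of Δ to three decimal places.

(-5.000, 3.083)

At (-3, -1/2): F = (-10.000, 4.750).
Jacobian J = [[-2·x + 5·y^2, 10·x·y + 2·y + 1], [-2·x·y + y^2, -x^2 + 2·x·y]].
At the point, J = [[7.250, 15.000], [-2.750, -6.000]] (det J = -2.250).
Solving J·Δ = −F gives Δ = (-5.000, 3.083).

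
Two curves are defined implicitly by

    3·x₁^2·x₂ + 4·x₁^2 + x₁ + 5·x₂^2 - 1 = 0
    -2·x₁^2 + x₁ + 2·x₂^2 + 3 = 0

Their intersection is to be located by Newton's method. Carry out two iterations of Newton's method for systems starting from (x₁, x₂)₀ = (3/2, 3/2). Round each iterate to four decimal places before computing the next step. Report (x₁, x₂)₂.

(1.1718, -0.5065)

At (3/2, 3/2): F = (30.8750, 4.5000).
Jacobian J = [[6·x₁·x₂ + 8·x₁ + 1, 3·x₁^2 + 10·x₂], [-4·x₁ + 1, 4·x₂]].
At the point, J = [[26.5000, 21.7500], [-5.0000, 6.0000]] (det J = 267.7500).
Solving J·Δ = −F gives Δ = (-0.3263, -1.0219).
Then the next iterate is (x₁, x₂)₁ = (1.1737, 0.4781).
Round to (1.1737, 0.4781) and repeat: F = (8.802736, 1.875716), J = [[13.756476, 8.913715], [-3.6948, 1.9124]].
Δ = (-0.0019, -0.9846), so (x₁, x₂)₂ = (1.1718, -0.5065).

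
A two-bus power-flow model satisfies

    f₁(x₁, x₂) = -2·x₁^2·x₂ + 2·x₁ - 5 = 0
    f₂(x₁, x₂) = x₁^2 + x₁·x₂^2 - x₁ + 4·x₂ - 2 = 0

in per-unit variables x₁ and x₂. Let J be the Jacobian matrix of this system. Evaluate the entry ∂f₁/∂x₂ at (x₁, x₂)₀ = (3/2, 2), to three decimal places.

-4.500

∂f₁/∂x₂ = -2·x₁^2.
At (3/2, 2) this is -4.500.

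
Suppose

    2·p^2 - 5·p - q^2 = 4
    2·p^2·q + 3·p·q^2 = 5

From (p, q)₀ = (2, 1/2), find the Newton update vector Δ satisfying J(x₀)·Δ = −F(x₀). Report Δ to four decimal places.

(1.8610, -0.6671)

At (2, 1/2): F = (-6.2500, 0.5000).
Jacobian J = [[4·p - 5, -2·q], [4·p·q + 3·q^2, 2·p^2 + 6·p·q]].
At the point, J = [[3.0000, -1.0000], [4.7500, 14.0000]] (det J = 46.7500).
Solving J·Δ = −F gives Δ = (1.8610, -0.6671).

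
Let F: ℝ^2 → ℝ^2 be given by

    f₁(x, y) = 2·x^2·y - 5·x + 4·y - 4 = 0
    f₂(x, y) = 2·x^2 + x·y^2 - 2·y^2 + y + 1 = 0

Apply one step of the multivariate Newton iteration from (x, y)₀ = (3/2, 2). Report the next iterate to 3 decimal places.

At (3/2, 2): F = (5.500, 5.500).
Jacobian J = [[4·x·y - 5, 2·x^2 + 4], [4·x + y^2, 2·x·y - 4·y + 1]].
At the point, J = [[7.000, 8.500], [10.000, -1.000]] (det J = -92.000).
Solving J·Δ = −F gives Δ = (-0.568, -0.179).
Then the next iterate is (x, y)₁ = (0.932, 1.821).

(0.932, 1.821)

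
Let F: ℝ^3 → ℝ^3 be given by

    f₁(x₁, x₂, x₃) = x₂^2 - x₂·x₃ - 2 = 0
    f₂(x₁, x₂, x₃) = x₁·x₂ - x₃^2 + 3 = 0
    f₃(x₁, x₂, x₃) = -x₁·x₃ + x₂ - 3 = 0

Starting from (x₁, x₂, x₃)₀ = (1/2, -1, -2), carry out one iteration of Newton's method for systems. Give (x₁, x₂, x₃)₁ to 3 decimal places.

(6.875, -9.250, 1.000)

At (1/2, -1, -2): F = (-3.000, -1.500, -3.000).
Jacobian J = [[0, 2·x₂ - x₃, -x₂], [x₂, x₁, -2·x₃], [-x₃, 1, -x₁]].
At the point, J = [[0.000, 0.000, 1.000], [-1.000, 0.500, 4.000], [2.000, 1.000, -0.500]] (det J = -2.000).
Solving J·Δ = −F gives Δ = (6.375, -8.250, 3.000).
Then the next iterate is (x₁, x₂, x₃)₁ = (6.875, -9.250, 1.000).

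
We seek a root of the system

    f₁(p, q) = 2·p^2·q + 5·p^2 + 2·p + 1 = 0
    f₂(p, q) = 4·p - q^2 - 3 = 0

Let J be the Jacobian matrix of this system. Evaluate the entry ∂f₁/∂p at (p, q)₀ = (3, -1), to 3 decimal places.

20.000

∂f₁/∂p = 4·p·q + 10·p + 2.
At (3, -1) this is 20.000.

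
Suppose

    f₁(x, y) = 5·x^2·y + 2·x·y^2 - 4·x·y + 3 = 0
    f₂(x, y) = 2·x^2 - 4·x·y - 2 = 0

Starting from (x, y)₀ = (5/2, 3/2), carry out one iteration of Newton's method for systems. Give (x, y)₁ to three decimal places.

(1.910, 0.814)

At (5/2, 3/2): F = (46.125, -4.500).
Jacobian J = [[10·x·y + 2·y^2 - 4·y, 5·x^2 + 4·x·y - 4·x], [4·x - 4·y, -4·x]].
At the point, J = [[36.000, 36.250], [4.000, -10.000]] (det J = -505.000).
Solving J·Δ = −F gives Δ = (-0.590, -0.686).
Then the next iterate is (x, y)₁ = (1.910, 0.814).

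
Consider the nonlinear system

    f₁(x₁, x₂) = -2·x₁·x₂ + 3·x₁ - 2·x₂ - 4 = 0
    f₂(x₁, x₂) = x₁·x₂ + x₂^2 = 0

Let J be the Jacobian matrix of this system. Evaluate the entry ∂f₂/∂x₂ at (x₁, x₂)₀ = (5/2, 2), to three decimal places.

6.500

∂f₂/∂x₂ = x₁ + 2·x₂.
At (5/2, 2) this is 6.500.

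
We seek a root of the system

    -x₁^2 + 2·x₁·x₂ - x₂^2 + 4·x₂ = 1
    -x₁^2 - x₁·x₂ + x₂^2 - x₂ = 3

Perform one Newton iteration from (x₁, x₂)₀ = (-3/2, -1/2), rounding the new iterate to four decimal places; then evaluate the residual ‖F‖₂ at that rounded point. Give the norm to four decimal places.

At (-3/2, -1/2): F = (-4.0000, -5.2500).
Jacobian J = [[-2·x₁ + 2·x₂, 2·x₁ - 2·x₂ + 4], [-2·x₁ - x₂, -x₁ + 2·x₂ - 1]].
At the point, J = [[2.0000, 2.0000], [3.5000, -0.5000]] (det J = -8.0000).
Solving J·Δ = −F gives Δ = (1.5625, 0.4375).
Then the next iterate is (x₁, x₂)₁ = (0.0625, -0.0625).
Re-evaluating at (0.0625, -0.0625): F = (-1.265625, -2.933594), so ‖F‖₂ = 3.1950.

3.1950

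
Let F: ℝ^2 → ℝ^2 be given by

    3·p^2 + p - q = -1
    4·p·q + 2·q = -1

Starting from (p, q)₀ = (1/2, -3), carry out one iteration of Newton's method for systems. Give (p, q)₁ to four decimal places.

At (1/2, -3): F = (5.2500, -11.0000).
Jacobian J = [[6·p + 1, -1], [4·q, 4·p + 2]].
At the point, J = [[4.0000, -1.0000], [-12.0000, 4.0000]] (det J = 4.0000).
Solving J·Δ = −F gives Δ = (-2.5000, -4.7500).
Then the next iterate is (p, q)₁ = (-2.0000, -7.7500).

(-2.0000, -7.7500)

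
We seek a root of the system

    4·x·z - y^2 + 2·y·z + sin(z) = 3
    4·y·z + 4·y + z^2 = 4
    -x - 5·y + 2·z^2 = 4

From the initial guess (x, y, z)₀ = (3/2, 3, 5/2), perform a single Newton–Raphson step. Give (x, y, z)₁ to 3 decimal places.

At (3/2, 3, 5/2): F = (18.59847, 44.250, -8.000).
Jacobian J = [[4·z, -2·y + 2·z, 4·x + 2·y + cos(z)], [0, 4·z + 4, 4·y + 2·z], [-1, -5, 4·z]].
At the point, J = [[10.000, -1.000, 11.19886], [0.000, 14.000, 17.000], [-1.000, -5.000, 10.000]] (det J = 2423.78399).
Solving J·Δ = −F gives Δ = (-1.460, -2.461, -0.576).
Then the next iterate is (x, y, z)₁ = (0.040, 0.539, 1.924).

(0.040, 0.539, 1.924)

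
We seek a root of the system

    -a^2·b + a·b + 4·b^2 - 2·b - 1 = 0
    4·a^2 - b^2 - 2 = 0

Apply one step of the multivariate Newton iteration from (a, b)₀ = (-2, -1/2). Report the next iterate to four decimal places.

At (-2, -1/2): F = (4.0000, 13.7500).
Jacobian J = [[-2·a·b + b, -a^2 + a + 8·b - 2], [8·a, -2·b]].
At the point, J = [[-2.5000, -12.0000], [-16.0000, 1.0000]] (det J = -194.5000).
Solving J·Δ = −F gives Δ = (0.8689, 0.1523).
Then the next iterate is (a, b)₁ = (-1.1311, -0.3477).

(-1.1311, -0.3477)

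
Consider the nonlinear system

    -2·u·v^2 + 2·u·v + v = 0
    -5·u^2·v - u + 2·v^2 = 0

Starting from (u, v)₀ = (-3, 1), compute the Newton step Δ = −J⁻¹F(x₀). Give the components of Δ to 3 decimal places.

(1.177, -0.143)

At (-3, 1): F = (1.000, -40.000).
Jacobian J = [[-2·v^2 + 2·v, -4·u·v + 2·u + 1], [-10·u·v - 1, -5·u^2 + 4·v]].
At the point, J = [[0.000, 7.000], [29.000, -41.000]] (det J = -203.000).
Solving J·Δ = −F gives Δ = (1.177, -0.143).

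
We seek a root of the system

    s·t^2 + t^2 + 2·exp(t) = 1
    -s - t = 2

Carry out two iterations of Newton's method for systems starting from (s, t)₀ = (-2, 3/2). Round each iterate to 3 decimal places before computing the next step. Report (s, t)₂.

(0.220, -2.220)

At (-2, 3/2): F = (5.71338, -1.500).
Jacobian J = [[t^2, 2·s·t + 2·t + 2·exp(t)], [-1, -1]].
At the point, J = [[2.250, 5.96338], [-1.000, -1.000]] (det J = 3.71338).
Solving J·Δ = −F gives Δ = (-0.870, -0.630).
Then the next iterate is (s, t)₁ = (-2.870, 0.870).
Round to (-2.870, 0.870) and repeat: F = (2.35842, 0.000), J = [[0.75690, 1.52002], [-1.000, -1.000]].
Δ = (3.090, -3.090), so (s, t)₂ = (0.220, -2.220).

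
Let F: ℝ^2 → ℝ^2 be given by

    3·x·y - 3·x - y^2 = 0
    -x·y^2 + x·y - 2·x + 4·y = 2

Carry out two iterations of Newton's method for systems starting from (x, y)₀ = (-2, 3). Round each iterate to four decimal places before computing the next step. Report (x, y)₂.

(2.0000, 2.3636)

At (-2, 3): F = (-21.0000, 26.0000).
Jacobian J = [[3·y - 3, 3·x - 2·y], [-y^2 + y - 2, -2·x·y + x + 4]].
At the point, J = [[6.0000, -12.0000], [-8.0000, 14.0000]] (det J = -12.0000).
Solving J·Δ = −F gives Δ = (1.5000, -1.0000).
Then the next iterate is (x, y)₁ = (-0.5000, 2.0000).
Round to (-0.5000, 2.0000) and repeat: F = (-5.5000, 8.0000), J = [[3.0000, -5.5000], [-4.0000, 5.5000]].
Δ = (2.5000, 0.3636), so (x, y)₂ = (2.0000, 2.3636).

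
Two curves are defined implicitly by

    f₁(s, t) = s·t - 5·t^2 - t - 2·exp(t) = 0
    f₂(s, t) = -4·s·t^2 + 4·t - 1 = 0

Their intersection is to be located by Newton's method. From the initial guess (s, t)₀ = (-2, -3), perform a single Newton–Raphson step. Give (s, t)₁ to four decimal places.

(-2.0011, -1.6582)

At (-2, -3): F = (-36.099574, 59.0000).
Jacobian J = [[t, s - 10·t - 2·exp(t) - 1], [-4·t^2, -8·s·t + 4]].
At the point, J = [[-3.0000, 26.900426], [-36.0000, -44.0000]] (det J = 1100.415331).
Solving J·Δ = −F gives Δ = (-0.0011, 1.3418).
Then the next iterate is (s, t)₁ = (-2.0011, -1.6582).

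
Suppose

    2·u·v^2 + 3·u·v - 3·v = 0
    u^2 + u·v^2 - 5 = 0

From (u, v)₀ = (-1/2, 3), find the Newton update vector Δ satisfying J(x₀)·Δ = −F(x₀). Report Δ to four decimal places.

At (-1/2, 3): F = (-22.5000, -9.2500).
Jacobian J = [[2·v^2 + 3·v, 4·u·v + 3·u - 3], [2·u + v^2, 2·u·v]].
At the point, J = [[27.0000, -10.5000], [8.0000, -3.0000]] (det J = 3.0000).
Solving J·Δ = −F gives Δ = (9.8750, 23.2500).

(9.8750, 23.2500)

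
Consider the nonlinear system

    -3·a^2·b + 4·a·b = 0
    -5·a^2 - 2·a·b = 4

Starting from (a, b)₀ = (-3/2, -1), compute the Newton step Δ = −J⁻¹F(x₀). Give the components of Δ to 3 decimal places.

(1.094, -0.115)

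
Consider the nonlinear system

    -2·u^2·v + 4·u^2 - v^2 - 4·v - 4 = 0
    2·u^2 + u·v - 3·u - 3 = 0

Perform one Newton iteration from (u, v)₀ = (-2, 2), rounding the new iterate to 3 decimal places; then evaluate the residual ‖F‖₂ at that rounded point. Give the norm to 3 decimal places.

7.071

At (-2, 2): F = (-16.000, 7.000).
Jacobian J = [[-4·u·v + 8·u, -2·u^2 - 2·v - 4], [4·u + v - 3, u]].
At the point, J = [[0.000, -16.000], [-9.000, -2.000]] (det J = -144.000).
Solving J·Δ = −F gives Δ = (1.000, -1.000).
Then the next iterate is (u, v)₁ = (-1.000, 1.000).
Re-evaluating at (-1.000, 1.000): F = (-7.000, 1.000), so ‖F‖₂ = 7.071.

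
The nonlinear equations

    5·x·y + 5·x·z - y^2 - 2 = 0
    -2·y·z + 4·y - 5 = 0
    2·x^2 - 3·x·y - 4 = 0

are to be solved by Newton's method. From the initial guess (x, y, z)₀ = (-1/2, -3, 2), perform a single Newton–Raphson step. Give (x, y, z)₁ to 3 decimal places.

(-0.121, 0.565, 2.833)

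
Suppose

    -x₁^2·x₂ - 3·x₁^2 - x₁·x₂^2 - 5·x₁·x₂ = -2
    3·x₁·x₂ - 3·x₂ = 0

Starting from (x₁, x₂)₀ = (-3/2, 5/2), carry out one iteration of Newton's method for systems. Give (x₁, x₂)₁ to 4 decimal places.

(-0.1548, 1.3452)

At (-3/2, 5/2): F = (17.7500, -18.7500).
Jacobian J = [[-2·x₁·x₂ - 6·x₁ - x₂^2 - 5·x₂, -x₁^2 - 2·x₁·x₂ - 5·x₁], [3·x₂, 3·x₁ - 3]].
At the point, J = [[-2.2500, 12.7500], [7.5000, -7.5000]] (det J = -78.7500).
Solving J·Δ = −F gives Δ = (1.3452, -1.1548).
Then the next iterate is (x₁, x₂)₁ = (-0.1548, 1.3452).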